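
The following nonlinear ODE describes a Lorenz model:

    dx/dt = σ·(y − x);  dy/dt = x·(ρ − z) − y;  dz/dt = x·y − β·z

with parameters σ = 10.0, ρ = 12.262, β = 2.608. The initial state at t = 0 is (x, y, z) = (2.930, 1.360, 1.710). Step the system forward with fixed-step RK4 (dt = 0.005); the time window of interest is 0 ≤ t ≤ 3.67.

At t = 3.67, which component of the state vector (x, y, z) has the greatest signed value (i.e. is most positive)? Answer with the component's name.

t=0.000: state=(2.930, 1.360, 1.710)
step 1 (dt=0.005): k1=(-15.700, 29.557, -0.475), k2=(-14.569, 29.073, -0.312), k3=(-14.609, 29.103, -0.312), k4=(-13.514, 28.646, -0.154); state += dt/6·(k1+2k2+2k3+k4)
t=0.005: state=(2.857, 1.505, 1.708)
t=0.010: state=(2.795, 1.647, 1.708)
t=0.015: state=(2.742, 1.784, 1.710)
continuing one RK4 step at a time; state shown every 40 steps (Δt=0.2):
t=0.200: state=(4.605, 6.928, 3.308)
t=0.400: state=(9.608, 10.605, 13.911)
t=0.600: state=(5.339, 2.069, 15.977)
t=0.800: state=(1.675, 1.091, 10.047)
t=1.000: state=(1.661, 2.077, 6.328)
t=1.200: state=(3.333, 4.673, 5.053)
t=1.400: state=(7.018, 9.005, 8.969)
t=1.600: state=(7.754, 6.048, 15.753)
t=1.800: state=(3.768, 2.398, 12.555)
t=2.000: state=(2.757, 2.936, 8.613)
t=2.200: state=(4.079, 5.191, 7.235)
t=2.400: state=(6.750, 7.954, 10.273)
t=2.600: state=(6.927, 5.805, 14.295)
t=2.800: state=(4.345, 3.409, 12.146)
t=3.000: state=(3.714, 3.948, 9.307)
t=3.200: state=(4.969, 5.900, 8.851)
t=3.400: state=(6.658, 7.103, 11.597)
t=3.600: state=(6.054, 5.179, 13.239)
t=3.670: state=(5.418, 4.522, 12.798)
compare at T: x=5.418, y=4.522, z=12.798

largest component: z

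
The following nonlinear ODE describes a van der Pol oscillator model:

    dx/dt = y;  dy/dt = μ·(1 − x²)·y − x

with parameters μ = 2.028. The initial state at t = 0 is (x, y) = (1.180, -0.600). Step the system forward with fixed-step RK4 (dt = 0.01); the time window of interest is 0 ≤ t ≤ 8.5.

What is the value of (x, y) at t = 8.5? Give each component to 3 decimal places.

(x, y) = (0.215, -2.191)

t=0.000: state=(1.180, -0.600)
step 1 (dt=0.01): k1=(-0.600, -0.703), k2=(-0.604, -0.705), k3=(-0.604, -0.705), k4=(-0.607, -0.708); state += dt/6·(k1+2k2+2k3+k4)
t=0.010: state=(1.174, -0.607)
t=0.020: state=(1.168, -0.614)
t=0.030: state=(1.162, -0.621)
continuing one RK4 step at a time; state shown every 50 steps (Δt=0.5):
t=0.500: state=(0.768, -1.129)
t=1.000: state=(-0.143, -2.860)
t=1.500: state=(-1.770, -1.916)
t=2.000: state=(-1.992, 0.207)
t=2.500: state=(-1.841, 0.352)
t=3.000: state=(-1.648, 0.424)
t=3.500: state=(-1.410, 0.542)
t=4.000: state=(-1.084, 0.799)
t=4.500: state=(-0.530, 1.581)
t=5.000: state=(0.792, 3.810)
t=5.500: state=(1.993, 0.454)
t=6.000: state=(1.950, -0.296)
t=6.500: state=(1.780, -0.375)
t=7.000: state=(1.574, -0.456)
t=7.500: state=(1.313, -0.605)
t=8.000: state=(0.936, -0.963)
t=8.500: state=(0.215, -2.191)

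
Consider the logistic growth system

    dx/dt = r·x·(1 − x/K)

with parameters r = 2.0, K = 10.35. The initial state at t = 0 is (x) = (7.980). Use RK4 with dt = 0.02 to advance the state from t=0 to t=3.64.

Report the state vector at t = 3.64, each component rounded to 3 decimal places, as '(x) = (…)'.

(x) = (10.348)

t=0.000: state=(7.980)
step 1 (dt=0.02): k1=(3.655), k2=(3.615), k3=(3.615), k4=(3.575); state += dt/6·(k1+2k2+2k3+k4)
t=0.020: state=(8.052)
t=0.040: state=(8.123)
t=0.060: state=(8.192)
continuing one RK4 step at a time; state shown every 10 steps (Δt=0.2):
t=0.200: state=(8.632)
t=0.400: state=(9.131)
t=0.600: state=(9.500)
t=0.800: state=(9.765)
t=1.000: state=(9.950)
t=1.200: state=(10.078)
t=1.400: state=(10.166)
t=1.600: state=(10.226)
t=1.800: state=(10.267)
t=2.000: state=(10.294)
t=2.200: state=(10.312)
t=2.400: state=(10.325)
t=2.600: state=(10.333)
t=2.800: state=(10.339)
t=3.000: state=(10.342)
t=3.200: state=(10.345)
t=3.400: state=(10.347)
t=3.600: state=(10.348)
t=3.640: state=(10.348)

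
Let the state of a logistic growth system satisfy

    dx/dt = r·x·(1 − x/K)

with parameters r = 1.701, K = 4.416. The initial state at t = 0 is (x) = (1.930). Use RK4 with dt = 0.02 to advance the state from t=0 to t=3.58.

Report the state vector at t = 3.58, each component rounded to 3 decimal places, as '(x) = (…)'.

(x) = (4.403)

t=0.000: state=(1.930)
step 1 (dt=0.02): k1=(1.848), k2=(1.852), k3=(1.852), k4=(1.856); state += dt/6·(k1+2k2+2k3+k4)
t=0.020: state=(1.967)
t=0.040: state=(2.004)
t=0.060: state=(2.042)
continuing one RK4 step at a time; state shown every 10 steps (Δt=0.2):
t=0.200: state=(2.304)
t=0.400: state=(2.673)
t=0.600: state=(3.016)
t=0.800: state=(3.319)
t=1.000: state=(3.575)
t=1.200: state=(3.783)
t=1.400: state=(3.946)
t=1.600: state=(4.071)
t=1.800: state=(4.165)
t=2.000: state=(4.234)
t=2.200: state=(4.285)
t=2.400: state=(4.322)
t=2.600: state=(4.349)
t=2.800: state=(4.368)
t=3.000: state=(4.382)
t=3.200: state=(4.392)
t=3.400: state=(4.399)
t=3.580: state=(4.403)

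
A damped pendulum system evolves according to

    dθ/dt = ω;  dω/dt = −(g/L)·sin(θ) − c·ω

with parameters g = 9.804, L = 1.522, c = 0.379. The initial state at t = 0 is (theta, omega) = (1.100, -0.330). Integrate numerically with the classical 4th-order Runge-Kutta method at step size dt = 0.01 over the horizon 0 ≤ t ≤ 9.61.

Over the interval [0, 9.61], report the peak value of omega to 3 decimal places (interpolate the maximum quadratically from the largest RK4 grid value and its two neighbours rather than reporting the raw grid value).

t=0.000: state=(1.100, -0.330)
step 1 (dt=0.01): k1=(-0.330, -5.616), k2=(-0.358, -5.600), k3=(-0.358, -5.600), k4=(-0.386, -5.584); state += dt/6·(k1+2k2+2k3+k4)
t=0.010: state=(1.096, -0.386)
t=0.020: state=(1.092, -0.442)
t=0.030: state=(1.088, -0.497)
continuing one RK4 step at a time; state shown every 50 steps (Δt=0.5):
t=0.500: state=(0.349, -2.320)
t=1.000: state=(-0.679, -1.286)
t=1.500: state=(-0.726, 1.042)
t=2.000: state=(0.095, 1.797)
t=2.500: state=(0.656, 0.220)
t=3.000: state=(0.323, -1.345)
t=3.500: state=(-0.351, -0.996)
t=4.000: state=(-0.471, 0.525)
t=4.500: state=(0.015, 1.143)
t=5.000: state=(0.398, 0.216)
t=5.500: state=(0.215, -0.820)
t=6.000: state=(-0.208, -0.646)
t=6.500: state=(-0.294, 0.315)
t=7.000: state=(0.007, 0.714)
t=7.500: state=(0.247, 0.136)
t=8.000: state=(0.132, -0.514)
t=8.500: state=(-0.132, -0.398)
t=9.000: state=(-0.182, 0.205)
t=9.500: state=(0.009, 0.444)
t=9.610: state=(0.055, 0.403)
largest grid value and its neighbours: omega(1.880)=1.86970, omega(1.890)=1.87013, omega(1.900)=1.86937
parabola through these three points peaks at t≈1.889 with omega≈1.87015

max omega = 1.870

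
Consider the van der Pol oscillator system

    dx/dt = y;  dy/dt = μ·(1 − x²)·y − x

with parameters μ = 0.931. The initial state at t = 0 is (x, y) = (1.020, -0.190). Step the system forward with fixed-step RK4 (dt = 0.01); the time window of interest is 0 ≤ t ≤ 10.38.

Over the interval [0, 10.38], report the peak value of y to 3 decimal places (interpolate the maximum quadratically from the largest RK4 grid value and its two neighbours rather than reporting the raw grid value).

max y = 2.569

t=0.000: state=(1.020, -0.190)
step 1 (dt=0.01): k1=(-0.190, -1.013), k2=(-0.195, -1.012), k3=(-0.195, -1.012), k4=(-0.200, -1.011); state += dt/6·(k1+2k2+2k3+k4)
t=0.010: state=(1.018, -0.200)
t=0.020: state=(1.016, -0.210)
t=0.030: state=(1.014, -0.220)
continuing one RK4 step at a time; state shown every 50 steps (Δt=0.5):
t=0.500: state=(0.800, -0.690)
t=1.000: state=(0.315, -1.283)
t=1.500: state=(-0.506, -1.965)
t=2.000: state=(-1.444, -1.446)
t=2.500: state=(-1.797, -0.067)
t=3.000: state=(-1.654, 0.544)
t=3.500: state=(-1.294, 0.892)
t=4.000: state=(-0.739, 1.380)
t=4.500: state=(0.154, 2.249)
t=5.000: state=(1.378, 2.195)
t=5.500: state=(1.979, 0.281)
t=6.000: state=(1.890, -0.474)
t=6.500: state=(1.577, -0.760)
t=7.000: state=(1.122, -1.087)
t=7.500: state=(0.440, -1.713)
t=8.000: state=(-0.650, -2.583)
t=8.500: state=(-1.762, -1.377)
t=9.000: state=(-2.000, 0.158)
t=9.500: state=(-1.789, 0.605)
t=10.000: state=(-1.421, 0.870)
t=10.380: state=(-1.041, 1.154)
largest grid value and its neighbours: y(4.760)=2.56848, y(4.770)=2.56894, y(4.780)=2.56813
parabola through these three points peaks at t≈4.769 with y≈2.56895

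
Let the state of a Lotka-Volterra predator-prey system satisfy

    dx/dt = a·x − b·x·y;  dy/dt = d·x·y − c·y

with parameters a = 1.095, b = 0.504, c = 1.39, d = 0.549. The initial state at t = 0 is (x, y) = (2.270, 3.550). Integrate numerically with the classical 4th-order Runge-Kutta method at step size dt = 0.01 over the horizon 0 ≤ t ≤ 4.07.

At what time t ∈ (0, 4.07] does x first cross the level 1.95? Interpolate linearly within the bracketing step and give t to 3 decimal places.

t=0.000: state=(2.270, 3.550)
step 1 (dt=0.01): k1=(-1.576, -0.510), k2=(-1.567, -0.525), k3=(-1.567, -0.525), k4=(-1.559, -0.540); state += dt/6·(k1+2k2+2k3+k4)
t=0.010: state=(2.254, 3.545)
t=0.020: state=(2.239, 3.539)
t=0.030: state=(2.223, 3.533)
continuing one RK4 step at a time; state shown every 20 steps (Δt=0.2):
t=0.200: state=(1.990, 3.394)
t=0.230: state=(1.954, 3.363)
next step: t=0.240: state=(1.942, 3.353) — x has crossed 1.95
linear interpolation between t=0.230 (1.95364) and t=0.240 (1.94200) → t≈0.233

t = 0.233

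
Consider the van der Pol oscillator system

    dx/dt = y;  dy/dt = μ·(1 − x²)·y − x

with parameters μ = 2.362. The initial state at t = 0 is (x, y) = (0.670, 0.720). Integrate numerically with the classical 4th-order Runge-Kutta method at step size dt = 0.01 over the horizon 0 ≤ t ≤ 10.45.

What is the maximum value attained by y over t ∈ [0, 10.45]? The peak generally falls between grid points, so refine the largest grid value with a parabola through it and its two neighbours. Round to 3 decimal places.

max y = 4.263

t=0.000: state=(0.670, 0.720)
step 1 (dt=0.01): k1=(0.720, 0.267), k2=(0.721, 0.257), k3=(0.721, 0.257), k4=(0.723, 0.247); state += dt/6·(k1+2k2+2k3+k4)
t=0.010: state=(0.677, 0.723)
t=0.020: state=(0.684, 0.725)
t=0.030: state=(0.692, 0.727)
continuing one RK4 step at a time; state shown every 50 steps (Δt=0.5):
t=0.500: state=(1.010, 0.525)
t=1.000: state=(1.126, -0.061)
t=1.500: state=(0.970, -0.558)
t=2.000: state=(0.516, -1.408)
t=2.500: state=(-0.775, -3.976)
t=3.000: state=(-1.975, -0.331)
t=3.500: state=(-1.917, 0.274)
t=4.000: state=(-1.765, 0.332)
t=4.500: state=(-1.583, 0.398)
t=5.000: state=(-1.358, 0.515)
t=5.500: state=(-1.044, 0.786)
t=6.000: state=(-0.471, 1.723)
t=6.500: state=(1.067, 4.230)
t=7.000: state=(2.021, 0.071)
t=7.500: state=(1.927, -0.281)
t=8.000: state=(1.774, -0.330)
t=8.500: state=(1.594, -0.393)
t=9.000: state=(1.373, -0.506)
t=9.500: state=(1.066, -0.763)
t=10.000: state=(0.518, -1.626)
t=10.450: state=(-0.737, -4.162)
largest grid value and its neighbours: y(6.460)=4.25590, y(6.470)=4.26247, y(6.480)=4.26055
parabola through these three points peaks at t≈6.473 with y≈4.26279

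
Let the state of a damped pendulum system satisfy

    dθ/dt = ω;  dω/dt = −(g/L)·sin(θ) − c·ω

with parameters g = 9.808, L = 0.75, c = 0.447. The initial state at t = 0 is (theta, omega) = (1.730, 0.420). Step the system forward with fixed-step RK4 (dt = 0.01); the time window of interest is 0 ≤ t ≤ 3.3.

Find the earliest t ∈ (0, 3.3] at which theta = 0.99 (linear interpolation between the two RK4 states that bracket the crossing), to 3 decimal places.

t=0.000: state=(1.730, 0.420)
step 1 (dt=0.01): k1=(0.420, -13.100), k2=(0.355, -13.066), k3=(0.355, -13.067), k4=(0.289, -13.034); state += dt/6·(k1+2k2+2k3+k4)
t=0.010: state=(1.734, 0.289)
t=0.020: state=(1.736, 0.159)
t=0.030: state=(1.737, 0.030)
continuing one RK4 step at a time; state shown every 20 steps (Δt=0.2):
t=0.200: state=(1.559, -2.098)
t=0.380: state=(0.995, -4.088)
next step: t=0.390: state=(0.953, -4.177) — theta has crossed 0.99
linear interpolation between t=0.380 (0.99465) and t=0.390 (0.95332) → t≈0.381

t = 0.381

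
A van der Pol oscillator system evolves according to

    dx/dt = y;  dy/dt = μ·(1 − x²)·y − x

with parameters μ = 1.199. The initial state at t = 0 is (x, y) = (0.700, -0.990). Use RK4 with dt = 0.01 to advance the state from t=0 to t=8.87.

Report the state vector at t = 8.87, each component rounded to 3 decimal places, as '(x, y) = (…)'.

(x, y) = (-1.839, 0.499)

t=0.000: state=(0.700, -0.990)
step 1 (dt=0.01): k1=(-0.990, -1.305), k2=(-0.997, -1.313), k3=(-0.997, -1.313), k4=(-1.003, -1.320); state += dt/6·(k1+2k2+2k3+k4)
t=0.010: state=(0.690, -1.003)
t=0.020: state=(0.680, -1.016)
t=0.030: state=(0.670, -1.030)
continuing one RK4 step at a time; state shown every 50 steps (Δt=0.5):
t=0.500: state=(0.003, -1.883)
t=1.000: state=(-1.154, -2.381)
t=1.500: state=(-1.873, -0.432)
t=2.000: state=(-1.832, 0.392)
t=2.500: state=(-1.567, 0.646)
t=3.000: state=(-1.182, 0.922)
t=3.500: state=(-0.596, 1.506)
t=4.000: state=(0.438, 2.692)
t=4.500: state=(1.719, 1.670)
t=5.000: state=(2.004, -0.141)
t=5.500: state=(1.818, -0.515)
t=6.000: state=(1.515, -0.702)
t=6.500: state=(1.098, -1.001)
t=7.000: state=(0.451, -1.685)
t=7.500: state=(-0.695, -2.854)
t=8.000: state=(-1.852, -1.163)
t=8.500: state=(-1.986, 0.259)
t=8.870: state=(-1.839, 0.499)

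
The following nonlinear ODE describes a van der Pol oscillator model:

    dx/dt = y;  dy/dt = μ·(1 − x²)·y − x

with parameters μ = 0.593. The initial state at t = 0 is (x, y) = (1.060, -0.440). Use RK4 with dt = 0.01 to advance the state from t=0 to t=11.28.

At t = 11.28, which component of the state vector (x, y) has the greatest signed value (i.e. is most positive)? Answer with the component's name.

largest component: y

t=0.000: state=(1.060, -0.440)
step 1 (dt=0.01): k1=(-0.440, -1.028), k2=(-0.445, -1.026), k3=(-0.445, -1.026), k4=(-0.450, -1.025); state += dt/6·(k1+2k2+2k3+k4)
t=0.010: state=(1.056, -0.450)
t=0.020: state=(1.051, -0.461)
t=0.030: state=(1.046, -0.471)
continuing one RK4 step at a time; state shown every 50 steps (Δt=0.5):
t=0.500: state=(0.715, -0.935)
t=1.000: state=(0.123, -1.435)
t=1.500: state=(-0.688, -1.716)
t=2.000: state=(-1.434, -1.096)
t=2.500: state=(-1.710, -0.045)
t=3.000: state=(-1.550, 0.626)
t=3.500: state=(-1.117, 1.098)
t=4.000: state=(-0.438, 1.642)
t=4.500: state=(0.528, 2.158)
t=5.000: state=(1.525, 1.552)
t=5.500: state=(1.939, 0.161)
t=6.000: state=(1.806, -0.593)
t=6.500: state=(1.399, -1.021)
t=7.000: state=(0.777, -1.495)
t=7.500: state=(-0.124, -2.113)
t=8.000: state=(-1.232, -2.061)
t=8.500: state=(-1.922, -0.616)
t=9.000: state=(-1.941, 0.401)
t=9.500: state=(-1.611, 0.876)
t=10.000: state=(-1.073, 1.292)
t=10.500: state=(-0.290, 1.870)
t=11.000: state=(0.782, 2.293)
t=11.280: state=(1.385, 1.914)
compare at T: x=1.385, y=1.914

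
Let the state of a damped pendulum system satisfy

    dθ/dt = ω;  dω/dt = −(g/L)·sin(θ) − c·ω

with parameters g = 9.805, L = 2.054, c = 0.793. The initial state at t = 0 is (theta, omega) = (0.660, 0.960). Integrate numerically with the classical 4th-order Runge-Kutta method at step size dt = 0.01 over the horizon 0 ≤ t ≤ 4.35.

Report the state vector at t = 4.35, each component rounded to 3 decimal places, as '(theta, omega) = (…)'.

t=0.000: state=(0.660, 0.960)
step 1 (dt=0.01): k1=(0.960, -3.688), k2=(0.942, -3.692), k3=(0.942, -3.691), k4=(0.923, -3.694); state += dt/6·(k1+2k2+2k3+k4)
t=0.010: state=(0.669, 0.923)
t=0.020: state=(0.678, 0.886)
t=0.030: state=(0.687, 0.849)
continuing one RK4 step at a time; state shown every 20 steps (Δt=0.2):
t=0.200: state=(0.778, 0.229)
t=0.400: state=(0.757, -0.424)
t=0.600: state=(0.619, -0.927)
t=0.800: state=(0.400, -1.222)
t=1.000: state=(0.146, -1.278)
t=1.200: state=(-0.096, -1.107)
t=1.400: state=(-0.286, -0.771)
t=1.600: state=(-0.399, -0.354)
t=1.800: state=(-0.428, 0.058)
t=2.000: state=(-0.380, 0.401)
t=2.200: state=(-0.275, 0.628)
t=2.400: state=(-0.138, 0.717)
t=2.600: state=(0.002, 0.669)
t=2.800: state=(0.122, 0.513)
t=3.000: state=(0.203, 0.290)
t=3.200: state=(0.237, 0.051)
t=3.400: state=(0.225, -0.161)
t=3.600: state=(0.176, -0.316)
t=3.800: state=(0.104, -0.393)
t=4.000: state=(0.025, -0.391)
t=4.200: state=(-0.048, -0.322)
t=4.350: state=(-0.090, -0.238)

(theta, omega) = (-0.090, -0.238)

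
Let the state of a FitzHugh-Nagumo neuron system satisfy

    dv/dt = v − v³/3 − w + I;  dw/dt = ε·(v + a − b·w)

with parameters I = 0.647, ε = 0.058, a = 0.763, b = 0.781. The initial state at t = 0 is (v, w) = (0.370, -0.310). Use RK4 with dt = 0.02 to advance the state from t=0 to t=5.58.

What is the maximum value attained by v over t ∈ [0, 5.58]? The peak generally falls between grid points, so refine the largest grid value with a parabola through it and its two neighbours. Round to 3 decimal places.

t=0.000: state=(0.370, -0.310)
step 1 (dt=0.02): k1=(1.310, 0.080), k2=(1.321, 0.080), k3=(1.321, 0.080), k4=(1.331, 0.081); state += dt/6·(k1+2k2+2k3+k4)
t=0.020: state=(0.396, -0.308)
t=0.040: state=(0.423, -0.307)
t=0.060: state=(0.450, -0.305)
continuing one RK4 step at a time; state shown every 10 steps (Δt=0.2):
t=0.200: state=(0.652, -0.293)
t=0.400: state=(0.963, -0.272)
t=0.600: state=(1.273, -0.248)
t=0.800: state=(1.542, -0.220)
t=1.000: state=(1.742, -0.190)
t=1.200: state=(1.872, -0.159)
t=1.400: state=(1.946, -0.127)
t=1.600: state=(1.983, -0.094)
t=1.800: state=(1.999, -0.061)
t=2.000: state=(2.003, -0.029)
t=2.200: state=(2.000, 0.003)
t=2.400: state=(1.994, 0.035)
t=2.600: state=(1.986, 0.067)
t=2.800: state=(1.977, 0.098)
t=3.000: state=(1.967, 0.129)
t=3.200: state=(1.956, 0.159)
t=3.400: state=(1.946, 0.189)
t=3.600: state=(1.936, 0.218)
t=3.800: state=(1.925, 0.247)
t=4.000: state=(1.914, 0.276)
t=4.200: state=(1.904, 0.304)
t=4.400: state=(1.893, 0.332)
t=4.600: state=(1.882, 0.360)
t=4.800: state=(1.871, 0.387)
t=5.000: state=(1.861, 0.414)
t=5.200: state=(1.850, 0.441)
t=5.400: state=(1.839, 0.467)
t=5.580: state=(1.829, 0.490)
largest grid value and its neighbours: v(1.980)=2.00313, v(2.000)=2.00316, v(2.020)=2.00312
parabola through these three points peaks at t≈1.998 with v≈2.00316

max v = 2.003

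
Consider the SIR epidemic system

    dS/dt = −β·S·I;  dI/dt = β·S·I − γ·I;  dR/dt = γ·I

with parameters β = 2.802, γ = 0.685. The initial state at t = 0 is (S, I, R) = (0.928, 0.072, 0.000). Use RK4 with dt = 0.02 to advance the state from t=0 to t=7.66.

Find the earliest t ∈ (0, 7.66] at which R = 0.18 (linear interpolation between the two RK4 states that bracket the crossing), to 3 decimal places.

t=0.000: state=(0.928, 0.072, 0.000)
step 1 (dt=0.02): k1=(-0.187, 0.138, 0.049), k2=(-0.190, 0.140, 0.050), k3=(-0.190, 0.140, 0.050), k4=(-0.194, 0.142, 0.051); state += dt/6·(k1+2k2+2k3+k4)
t=0.020: state=(0.924, 0.075, 0.001)
t=0.040: state=(0.920, 0.078, 0.002)
t=0.060: state=(0.916, 0.081, 0.003)
continuing one RK4 step at a time; state shown every 25 steps (Δt=0.5):
t=0.500: state=(0.788, 0.172, 0.040)
t=1.000: state=(0.560, 0.316, 0.123)
t=1.220: state=(0.453, 0.372, 0.175)
next step: t=1.240: state=(0.444, 0.376, 0.180) — R has crossed 0.18
linear interpolation between t=1.220 (0.17533) and t=1.240 (0.18045) → t≈1.238

t = 1.238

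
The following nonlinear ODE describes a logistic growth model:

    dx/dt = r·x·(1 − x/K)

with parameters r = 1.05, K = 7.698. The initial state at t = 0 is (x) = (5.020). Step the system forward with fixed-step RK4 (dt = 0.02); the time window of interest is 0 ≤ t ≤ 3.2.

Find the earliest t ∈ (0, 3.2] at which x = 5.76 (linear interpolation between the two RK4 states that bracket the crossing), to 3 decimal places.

t = 0.439

t=0.000: state=(5.020)
step 1 (dt=0.02): k1=(1.834), k2=(1.828), k3=(1.828), k4=(1.822); state += dt/6·(k1+2k2+2k3+k4)
t=0.020: state=(5.057)
t=0.040: state=(5.093)
t=0.060: state=(5.129)
continuing one RK4 step at a time; state shown every 10 steps (Δt=0.2):
t=0.200: state=(5.374)
t=0.400: state=(5.700)
t=0.420: state=(5.731)
next step: t=0.440: state=(5.762) — x has crossed 5.76
linear interpolation between t=0.420 (5.73097) and t=0.440 (5.76156) → t≈0.439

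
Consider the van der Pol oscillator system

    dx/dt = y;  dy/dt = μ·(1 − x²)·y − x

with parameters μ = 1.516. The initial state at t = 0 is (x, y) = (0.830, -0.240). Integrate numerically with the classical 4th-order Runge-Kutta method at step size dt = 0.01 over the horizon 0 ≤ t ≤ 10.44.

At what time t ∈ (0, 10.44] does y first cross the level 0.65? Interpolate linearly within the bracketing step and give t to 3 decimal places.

t=0.000: state=(0.830, -0.240)
step 1 (dt=0.01): k1=(-0.240, -0.943), k2=(-0.245, -0.945), k3=(-0.245, -0.945), k4=(-0.249, -0.947); state += dt/6·(k1+2k2+2k3+k4)
t=0.010: state=(0.828, -0.249)
t=0.020: state=(0.825, -0.259)
t=0.030: state=(0.822, -0.268)
continuing one RK4 step at a time; state shown every 50 steps (Δt=0.5):
t=0.500: state=(0.581, -0.792)
t=1.000: state=(-0.035, -1.783)
t=1.500: state=(-1.191, -2.391)
t=2.000: state=(-1.842, -0.266)
t=2.500: state=(-1.766, 0.388)
t=3.000: state=(-1.521, 0.580)
t=3.170: state=(-1.417, 0.647)
next step: t=3.180: state=(-1.411, 0.651) — y has crossed 0.65
linear interpolation between t=3.170 (0.64698) and t=3.180 (0.65129) → t≈3.177

t = 3.177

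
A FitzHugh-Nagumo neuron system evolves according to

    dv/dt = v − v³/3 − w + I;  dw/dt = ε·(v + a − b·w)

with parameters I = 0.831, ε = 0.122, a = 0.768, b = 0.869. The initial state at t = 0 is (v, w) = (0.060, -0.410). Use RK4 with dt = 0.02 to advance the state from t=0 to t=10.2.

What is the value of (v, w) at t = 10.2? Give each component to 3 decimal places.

(v, w) = (1.148, 1.610)

t=0.000: state=(0.060, -0.410)
step 1 (dt=0.02): k1=(1.301, 0.144), k2=(1.312, 0.146), k3=(1.313, 0.146), k4=(1.324, 0.147); state += dt/6·(k1+2k2+2k3+k4)
t=0.020: state=(0.086, -0.407)
t=0.040: state=(0.113, -0.404)
t=0.060: state=(0.140, -0.401)
continuing one RK4 step at a time; state shown every 25 steps (Δt=0.5):
t=0.500: state=(0.851, -0.317)
t=1.000: state=(1.649, -0.179)
t=1.500: state=(1.975, -0.014)
t=2.000: state=(2.014, 0.151)
t=2.500: state=(1.981, 0.308)
t=3.000: state=(1.934, 0.454)
t=3.500: state=(1.883, 0.589)
t=4.000: state=(1.832, 0.715)
t=4.500: state=(1.781, 0.831)
t=5.000: state=(1.730, 0.938)
t=5.500: state=(1.678, 1.037)
t=6.000: state=(1.627, 1.127)
t=6.500: state=(1.574, 1.209)
t=7.000: state=(1.522, 1.284)
t=7.500: state=(1.468, 1.353)
t=8.000: state=(1.413, 1.414)
t=8.500: state=(1.357, 1.469)
t=9.000: state=(1.299, 1.518)
t=9.500: state=(1.239, 1.560)
t=10.000: state=(1.175, 1.597)
t=10.200: state=(1.148, 1.610)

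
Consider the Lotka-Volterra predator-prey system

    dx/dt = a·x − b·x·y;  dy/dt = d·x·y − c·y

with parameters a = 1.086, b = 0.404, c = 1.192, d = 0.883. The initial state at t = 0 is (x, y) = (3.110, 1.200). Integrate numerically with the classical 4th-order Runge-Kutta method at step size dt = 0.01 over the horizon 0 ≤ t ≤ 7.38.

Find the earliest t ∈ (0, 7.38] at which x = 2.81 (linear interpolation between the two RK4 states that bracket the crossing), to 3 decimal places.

t=0.000: state=(3.110, 1.200)
step 1 (dt=0.01): k1=(1.870, 1.865), k2=(1.864, 1.889), k3=(1.863, 1.890), k4=(1.857, 1.914); state += dt/6·(k1+2k2+2k3+k4)
t=0.010: state=(3.129, 1.219)
t=0.020: state=(3.147, 1.238)
t=0.030: state=(3.165, 1.258)
continuing one RK4 step at a time; state shown every 25 steps (Δt=0.25):
t=0.250: state=(3.509, 1.855)
t=0.500: state=(3.614, 3.047)
t=0.750: state=(3.195, 4.846)
t=0.870: state=(2.813, 5.779)
next step: t=0.880: state=(2.777, 5.853) — x has crossed 2.81
linear interpolation between t=0.870 (2.81274) and t=0.880 (2.77742) → t≈0.871

t = 0.871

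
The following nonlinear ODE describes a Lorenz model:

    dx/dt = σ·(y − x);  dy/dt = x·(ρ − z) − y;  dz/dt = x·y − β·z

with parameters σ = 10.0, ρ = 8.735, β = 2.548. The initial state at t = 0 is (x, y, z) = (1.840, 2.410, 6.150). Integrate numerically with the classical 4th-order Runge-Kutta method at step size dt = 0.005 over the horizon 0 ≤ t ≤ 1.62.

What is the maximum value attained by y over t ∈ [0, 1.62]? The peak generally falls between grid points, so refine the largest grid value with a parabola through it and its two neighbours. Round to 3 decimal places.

max y = 6.194

t=0.000: state=(1.840, 2.410, 6.150)
step 1 (dt=0.005): k1=(5.700, 2.346, -11.236), k2=(5.616, 2.429, -11.119), k3=(5.620, 2.428, -11.120), k4=(5.540, 2.511, -11.004); state += dt/6·(k1+2k2+2k3+k4)
t=0.005: state=(1.868, 2.422, 6.094)
t=0.010: state=(1.895, 2.435, 6.040)
t=0.015: state=(1.922, 2.449, 5.987)
continuing one RK4 step at a time; state shown every 20 steps (Δt=0.1):
t=0.100: state=(2.328, 2.798, 5.248)
t=0.200: state=(2.855, 3.459, 4.784)
t=0.300: state=(3.551, 4.339, 4.816)
t=0.400: state=(4.406, 5.304, 5.444)
t=0.500: state=(5.268, 6.041, 6.684)
t=0.600: state=(5.832, 6.134, 8.225)
t=0.700: state=(5.810, 5.468, 9.403)
t=0.800: state=(5.228, 4.472, 9.714)
t=0.900: state=(4.439, 3.680, 9.246)
t=1.000: state=(3.795, 3.287, 8.409)
t=1.100: state=(3.440, 3.236, 7.542)
t=1.200: state=(3.373, 3.434, 6.837)
t=1.300: state=(3.542, 3.810, 6.400)
t=1.400: state=(3.888, 4.301, 6.291)
t=1.500: state=(4.339, 4.810, 6.539)
t=1.600: state=(4.788, 5.190, 7.101)
t=1.620: state=(4.865, 5.237, 7.239)
largest grid value and its neighbours: y(0.555)=6.19189, y(0.560)=6.19381, y(0.565)=6.19365
parabola through these three points peaks at t≈0.562 with y≈6.19399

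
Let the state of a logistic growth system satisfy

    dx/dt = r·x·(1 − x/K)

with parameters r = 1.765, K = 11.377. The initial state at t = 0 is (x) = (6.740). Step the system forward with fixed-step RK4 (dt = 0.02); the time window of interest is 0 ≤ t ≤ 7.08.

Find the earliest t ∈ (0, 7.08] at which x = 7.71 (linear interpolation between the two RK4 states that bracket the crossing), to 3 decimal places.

t = 0.209

t=0.000: state=(6.740)
step 1 (dt=0.02): k1=(4.849), k2=(4.832), k3=(4.832), k4=(4.816); state += dt/6·(k1+2k2+2k3+k4)
t=0.020: state=(6.837)
t=0.040: state=(6.933)
t=0.060: state=(7.028)
t=0.200: state=(7.670)
next step: t=0.220: state=(7.757) — x has crossed 7.71
linear interpolation between t=0.200 (7.66975) and t=0.220 (7.75742) → t≈0.209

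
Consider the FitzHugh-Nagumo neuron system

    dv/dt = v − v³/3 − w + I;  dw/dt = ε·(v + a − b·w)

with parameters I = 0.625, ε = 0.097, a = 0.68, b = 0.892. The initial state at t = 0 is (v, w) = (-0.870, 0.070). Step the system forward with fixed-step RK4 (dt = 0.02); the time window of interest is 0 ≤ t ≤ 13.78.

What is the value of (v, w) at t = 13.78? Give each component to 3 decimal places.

t=0.000: state=(-0.870, 0.070)
step 1 (dt=0.02): k1=(-0.095, -0.024), k2=(-0.095, -0.025), k3=(-0.095, -0.025), k4=(-0.095, -0.025); state += dt/6·(k1+2k2+2k3+k4)
t=0.020: state=(-0.872, 0.070)
t=0.040: state=(-0.874, 0.069)
t=0.060: state=(-0.876, 0.069)
continuing one RK4 step at a time; state shown every 25 steps (Δt=0.5):
t=0.500: state=(-0.917, 0.057)
t=1.000: state=(-0.961, 0.042)
t=1.500: state=(-0.999, 0.026)
t=2.000: state=(-1.028, 0.009)
t=2.500: state=(-1.048, -0.008)
t=3.000: state=(-1.059, -0.026)
t=3.500: state=(-1.061, -0.043)
t=4.000: state=(-1.055, -0.059)
t=4.500: state=(-1.041, -0.074)
t=5.000: state=(-1.021, -0.087)
t=5.500: state=(-0.995, -0.099)
t=6.000: state=(-0.963, -0.109)
t=6.500: state=(-0.926, -0.117)
t=7.000: state=(-0.882, -0.123)
t=7.500: state=(-0.831, -0.126)
t=8.000: state=(-0.770, -0.127)
t=8.500: state=(-0.695, -0.124)
t=9.000: state=(-0.602, -0.117)
t=9.500: state=(-0.478, -0.106)
t=10.000: state=(-0.304, -0.088)
t=10.500: state=(-0.044, -0.060)
t=11.000: state=(0.359, -0.019)
t=11.500: state=(0.932, 0.045)
t=12.000: state=(1.490, 0.133)
t=12.500: state=(1.775, 0.239)
t=13.000: state=(1.845, 0.347)
t=13.500: state=(1.835, 0.452)
t=13.780: state=(1.818, 0.509)

(v, w) = (1.818, 0.509)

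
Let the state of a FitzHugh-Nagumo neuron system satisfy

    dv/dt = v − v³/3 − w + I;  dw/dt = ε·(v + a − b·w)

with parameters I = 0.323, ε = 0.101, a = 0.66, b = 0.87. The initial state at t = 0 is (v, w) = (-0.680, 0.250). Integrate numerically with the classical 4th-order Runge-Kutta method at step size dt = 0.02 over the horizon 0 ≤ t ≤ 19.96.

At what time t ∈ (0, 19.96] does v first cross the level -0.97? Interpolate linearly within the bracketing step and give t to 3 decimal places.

t=0.000: state=(-0.680, 0.250)
step 1 (dt=0.02): k1=(-0.502, -0.024), k2=(-0.505, -0.024), k3=(-0.505, -0.024), k4=(-0.507, -0.025); state += dt/6·(k1+2k2+2k3+k4)
t=0.020: state=(-0.690, 0.250)
t=0.040: state=(-0.700, 0.249)
t=0.060: state=(-0.711, 0.248)
t=0.520: state=(-0.965, 0.231)
next step: t=0.540: state=(-0.977, 0.230) — v has crossed -0.97
linear interpolation between t=0.520 (-0.96544) and t=0.540 (-0.97690) → t≈0.528

t = 0.528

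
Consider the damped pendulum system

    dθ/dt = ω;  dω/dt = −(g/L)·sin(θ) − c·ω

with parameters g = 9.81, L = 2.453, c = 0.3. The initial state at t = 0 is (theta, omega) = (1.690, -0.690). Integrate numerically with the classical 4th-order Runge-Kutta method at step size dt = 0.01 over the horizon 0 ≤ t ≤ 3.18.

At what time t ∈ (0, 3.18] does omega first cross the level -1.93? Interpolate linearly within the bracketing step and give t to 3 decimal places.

t = 0.349

t=0.000: state=(1.690, -0.690)
step 1 (dt=0.01): k1=(-0.690, -3.764), k2=(-0.709, -3.760), k3=(-0.709, -3.760), k4=(-0.728, -3.756); state += dt/6·(k1+2k2+2k3+k4)
t=0.010: state=(1.683, -0.728)
t=0.020: state=(1.675, -0.765)
t=0.030: state=(1.668, -0.803)
continuing one RK4 step at a time; state shown every 20 steps (Δt=0.2):
t=0.200: state=(1.478, -1.424)
t=0.340: state=(1.245, -1.901)
next step: t=0.350: state=(1.225, -1.933) — omega has crossed -1.93
linear interpolation between t=0.340 (-1.90145) and t=0.350 (-1.93346) → t≈0.349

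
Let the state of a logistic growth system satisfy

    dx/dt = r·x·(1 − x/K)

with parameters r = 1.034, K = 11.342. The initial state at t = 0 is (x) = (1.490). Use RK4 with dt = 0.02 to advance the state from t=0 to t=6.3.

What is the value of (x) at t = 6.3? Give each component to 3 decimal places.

t=0.000: state=(1.490)
step 1 (dt=0.02): k1=(1.338), k2=(1.348), k3=(1.349), k4=(1.359); state += dt/6·(k1+2k2+2k3+k4)
t=0.020: state=(1.517)
t=0.040: state=(1.544)
t=0.060: state=(1.572)
continuing one RK4 step at a time; state shown every 25 steps (Δt=0.5):
t=0.500: state=(2.295)
t=1.000: state=(3.385)
t=1.500: state=(4.722)
t=2.000: state=(6.177)
t=2.500: state=(7.569)
t=3.000: state=(8.743)
t=3.500: state=(9.634)
t=4.000: state=(10.258)
t=4.500: state=(10.669)
t=5.000: state=(10.931)
t=5.500: state=(11.093)
t=6.000: state=(11.192)
t=6.300: state=(11.232)

(x) = (11.232)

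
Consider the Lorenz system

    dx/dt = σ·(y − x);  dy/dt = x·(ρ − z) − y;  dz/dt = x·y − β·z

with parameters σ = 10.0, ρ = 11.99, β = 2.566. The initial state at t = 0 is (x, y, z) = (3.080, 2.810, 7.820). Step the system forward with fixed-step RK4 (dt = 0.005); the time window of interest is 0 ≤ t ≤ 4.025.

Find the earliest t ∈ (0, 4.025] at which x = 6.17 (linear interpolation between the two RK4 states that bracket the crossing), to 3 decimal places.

t = 0.345

t=0.000: state=(3.080, 2.810, 7.820)
step 1 (dt=0.005): k1=(-2.700, 10.034, -11.411), k2=(-2.382, 10.068, -11.280), k3=(-2.389, 10.070, -11.278), k4=(-2.077, 10.106, -11.146); state += dt/6·(k1+2k2+2k3+k4)
t=0.005: state=(3.068, 2.860, 7.764)
t=0.010: state=(3.059, 2.911, 7.709)
t=0.015: state=(3.053, 2.962, 7.655)
continuing one RK4 step at a time; state shown every 40 steps (Δt=0.2):
t=0.200: state=(4.209, 5.362, 6.940)
t=0.340: state=(6.102, 7.497, 8.873)
next step: t=0.345: state=(6.171, 7.553, 8.989) — x has crossed 6.17
linear interpolation between t=0.340 (6.10157) and t=0.345 (6.17102) → t≈0.345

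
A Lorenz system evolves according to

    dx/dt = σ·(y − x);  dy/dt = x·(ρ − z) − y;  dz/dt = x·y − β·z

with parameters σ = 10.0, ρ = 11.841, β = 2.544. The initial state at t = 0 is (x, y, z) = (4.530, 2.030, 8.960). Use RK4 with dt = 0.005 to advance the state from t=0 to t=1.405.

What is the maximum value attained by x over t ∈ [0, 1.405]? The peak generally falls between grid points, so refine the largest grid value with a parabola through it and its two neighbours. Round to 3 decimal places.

max x = 7.165

t=0.000: state=(4.530, 2.030, 8.960)
step 1 (dt=0.005): k1=(-25.000, 11.021, -13.598), k2=(-24.099, 10.965, -13.516), k3=(-24.123, 10.971, -13.512), k4=(-23.245, 10.916, -13.429); state += dt/6·(k1+2k2+2k3+k4)
t=0.005: state=(4.409, 2.085, 8.892)
t=0.010: state=(4.297, 2.139, 8.826)
t=0.015: state=(4.193, 2.193, 8.760)
continuing one RK4 step at a time; state shown every 10 steps (Δt=0.05):
t=0.050: state=(3.660, 2.560, 8.324)
t=0.100: state=(3.337, 3.076, 7.787)
t=0.150: state=(3.348, 3.618, 7.379)
t=0.200: state=(3.579, 4.215, 7.133)
t=0.250: state=(3.969, 4.882, 7.087)
t=0.300: state=(4.481, 5.606, 7.282)
t=0.350: state=(5.082, 6.343, 7.758)
t=0.400: state=(5.724, 7.012, 8.533)
t=0.450: state=(6.342, 7.492, 9.581)
t=0.500: state=(6.842, 7.657, 10.798)
t=0.550: state=(7.127, 7.428, 12.000)
t=0.600: state=(7.128, 6.830, 12.968)
t=0.650: state=(6.839, 6.003, 13.530)
t=0.700: state=(6.324, 5.138, 13.636)
t=0.750: state=(5.693, 4.395, 13.347)
t=0.800: state=(5.060, 3.855, 12.787)
t=0.850: state=(4.509, 3.526, 12.082)
t=0.900: state=(4.086, 3.381, 11.331)
t=0.950: state=(3.805, 3.385, 10.599)
t=1.000: state=(3.662, 3.507, 9.934)
t=1.050: state=(3.645, 3.727, 9.365)
t=1.100: state=(3.740, 4.033, 8.917)
t=1.150: state=(3.934, 4.414, 8.612)
t=1.200: state=(4.215, 4.856, 8.470)
t=1.250: state=(4.570, 5.340, 8.510)
t=1.300: state=(4.978, 5.830, 8.748)
t=1.350: state=(5.411, 6.277, 9.184)
t=1.400: state=(5.829, 6.618, 9.796)
t=1.405: state=(5.868, 6.644, 9.864)
largest grid value and its neighbours: x(0.570)=7.16358, x(0.575)=7.16528, x(0.580)=7.16394
parabola through these three points peaks at t≈0.575 with x≈7.16528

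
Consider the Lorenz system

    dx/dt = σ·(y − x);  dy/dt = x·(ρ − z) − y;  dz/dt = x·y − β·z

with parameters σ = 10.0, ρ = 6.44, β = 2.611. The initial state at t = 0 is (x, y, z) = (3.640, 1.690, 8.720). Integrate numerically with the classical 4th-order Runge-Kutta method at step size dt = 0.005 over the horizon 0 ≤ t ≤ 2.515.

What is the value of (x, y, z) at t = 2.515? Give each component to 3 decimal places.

(x, y, z) = (4.250, 4.311, 5.608)

t=0.000: state=(3.640, 1.690, 8.720)
step 1 (dt=0.005): k1=(-19.500, -9.989, -16.616), k2=(-19.262, -9.704, -16.680), k3=(-19.261, -9.705, -16.676), k4=(-19.022, -9.426, -16.733); state += dt/6·(k1+2k2+2k3+k4)
t=0.005: state=(3.544, 1.641, 8.637)
t=0.010: state=(3.450, 1.596, 8.553)
t=0.015: state=(3.358, 1.553, 8.468)
continuing one RK4 step at a time; state shown every 20 steps (Δt=0.1):
t=0.100: state=(2.163, 1.128, 7.050)
t=0.200: state=(1.463, 1.039, 5.594)
t=0.300: state=(1.219, 1.120, 4.432)
t=0.400: state=(1.217, 1.298, 3.541)
t=0.500: state=(1.363, 1.571, 2.889)
t=0.600: state=(1.631, 1.960, 2.458)
t=0.700: state=(2.024, 2.485, 2.251)
t=0.800: state=(2.556, 3.157, 2.306)
t=0.900: state=(3.222, 3.945, 2.687)
t=1.000: state=(3.972, 4.728, 3.460)
t=1.100: state=(4.670, 5.273, 4.598)
t=1.200: state=(5.101, 5.326, 5.861)
t=1.300: state=(5.088, 4.842, 6.824)
t=1.400: state=(4.661, 4.095, 7.177)
t=1.500: state=(4.047, 3.429, 6.958)
t=1.600: state=(3.488, 3.009, 6.411)
t=1.700: state=(3.109, 2.831, 5.773)
t=1.800: state=(2.927, 2.838, 5.191)
t=1.900: state=(2.917, 2.981, 4.741)
t=2.000: state=(3.042, 3.222, 4.463)
t=2.100: state=(3.265, 3.526, 4.375)
t=2.200: state=(3.549, 3.848, 4.479)
t=2.300: state=(3.844, 4.127, 4.754)
t=2.400: state=(4.093, 4.299, 5.143)
t=2.500: state=(4.239, 4.321, 5.552)
t=2.515: state=(4.250, 4.311, 5.608)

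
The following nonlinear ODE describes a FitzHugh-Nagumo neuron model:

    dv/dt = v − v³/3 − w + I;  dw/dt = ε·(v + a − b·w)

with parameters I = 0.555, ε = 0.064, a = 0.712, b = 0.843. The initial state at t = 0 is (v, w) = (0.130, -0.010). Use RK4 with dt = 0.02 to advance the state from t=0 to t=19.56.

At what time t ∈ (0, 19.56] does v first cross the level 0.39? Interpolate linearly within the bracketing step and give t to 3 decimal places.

t = 0.324

t=0.000: state=(0.130, -0.010)
step 1 (dt=0.02): k1=(0.694, 0.054), k2=(0.701, 0.055), k3=(0.701, 0.055), k4=(0.707, 0.055); state += dt/6·(k1+2k2+2k3+k4)
t=0.020: state=(0.144, -0.009)
t=0.040: state=(0.158, -0.008)
t=0.060: state=(0.173, -0.007)
t=0.320: state=(0.386, 0.010)
next step: t=0.340: state=(0.405, 0.011) — v has crossed 0.39
linear interpolation between t=0.320 (0.38636) and t=0.340 (0.40475) → t≈0.324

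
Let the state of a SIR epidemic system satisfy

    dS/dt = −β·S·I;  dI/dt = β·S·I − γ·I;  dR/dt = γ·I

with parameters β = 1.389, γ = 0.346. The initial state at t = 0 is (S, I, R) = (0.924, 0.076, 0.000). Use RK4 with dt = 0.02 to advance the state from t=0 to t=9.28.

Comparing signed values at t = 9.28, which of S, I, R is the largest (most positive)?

largest component: R

t=0.000: state=(0.924, 0.076, 0.000)
step 1 (dt=0.02): k1=(-0.098, 0.071, 0.026), k2=(-0.098, 0.072, 0.027), k3=(-0.098, 0.072, 0.027), k4=(-0.099, 0.072, 0.027); state += dt/6·(k1+2k2+2k3+k4)
t=0.020: state=(0.922, 0.077, 0.001)
t=0.040: state=(0.920, 0.079, 0.001)
t=0.060: state=(0.918, 0.080, 0.002)
continuing one RK4 step at a time; state shown every 25 steps (Δt=0.5):
t=0.500: state=(0.864, 0.119, 0.017)
t=1.000: state=(0.780, 0.178, 0.042)
t=1.500: state=(0.673, 0.248, 0.079)
t=2.000: state=(0.553, 0.319, 0.128)
t=2.500: state=(0.434, 0.378, 0.188)
t=3.000: state=(0.329, 0.414, 0.257)
t=3.500: state=(0.245, 0.424, 0.330)
t=4.000: state=(0.183, 0.414, 0.403)
t=4.500: state=(0.139, 0.389, 0.473)
t=5.000: state=(0.107, 0.356, 0.537)
t=5.500: state=(0.085, 0.320, 0.596)
t=6.000: state=(0.069, 0.284, 0.648)
t=6.500: state=(0.057, 0.249, 0.694)
t=7.000: state=(0.049, 0.217, 0.734)
t=7.500: state=(0.042, 0.189, 0.769)
t=8.000: state=(0.037, 0.163, 0.800)
t=8.500: state=(0.034, 0.141, 0.826)
t=9.000: state=(0.031, 0.121, 0.848)
t=9.280: state=(0.029, 0.111, 0.860)
compare at T: S=0.029, I=0.111, R=0.860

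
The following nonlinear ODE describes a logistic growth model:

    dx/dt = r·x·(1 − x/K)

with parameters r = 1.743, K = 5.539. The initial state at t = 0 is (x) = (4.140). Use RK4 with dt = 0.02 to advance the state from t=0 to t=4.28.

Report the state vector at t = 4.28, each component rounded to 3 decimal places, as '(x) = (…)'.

t=0.000: state=(4.140)
step 1 (dt=0.02): k1=(1.823), k2=(1.807), k3=(1.807), k4=(1.791); state += dt/6·(k1+2k2+2k3+k4)
t=0.020: state=(4.176)
t=0.040: state=(4.212)
t=0.060: state=(4.247)
continuing one RK4 step at a time; state shown every 10 steps (Δt=0.2):
t=0.200: state=(4.472)
t=0.400: state=(4.741)
t=0.600: state=(4.951)
t=0.800: state=(5.111)
t=1.000: state=(5.230)
t=1.200: state=(5.317)
t=1.400: state=(5.381)
t=1.600: state=(5.426)
t=1.800: state=(5.459)
t=2.000: state=(5.482)
t=2.200: state=(5.499)
t=2.400: state=(5.511)
t=2.600: state=(5.519)
t=2.800: state=(5.525)
t=3.000: state=(5.529)
t=3.200: state=(5.532)
t=3.400: state=(5.534)
t=3.600: state=(5.535)
t=3.800: state=(5.537)
t=4.000: state=(5.537)
t=4.200: state=(5.538)
t=4.280: state=(5.538)

(x) = (5.538)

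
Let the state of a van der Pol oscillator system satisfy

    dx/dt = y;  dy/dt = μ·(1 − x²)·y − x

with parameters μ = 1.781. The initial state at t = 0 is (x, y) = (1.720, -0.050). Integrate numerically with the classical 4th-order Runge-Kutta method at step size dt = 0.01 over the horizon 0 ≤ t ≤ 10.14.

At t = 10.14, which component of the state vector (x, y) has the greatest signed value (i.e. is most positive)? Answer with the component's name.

largest component: y

t=0.000: state=(1.720, -0.050)
step 1 (dt=0.01): k1=(-0.050, -1.546), k2=(-0.058, -1.518), k3=(-0.058, -1.519), k4=(-0.065, -1.492); state += dt/6·(k1+2k2+2k3+k4)
t=0.010: state=(1.719, -0.065)
t=0.020: state=(1.719, -0.080)
t=0.030: state=(1.718, -0.094)
continuing one RK4 step at a time; state shown every 50 steps (Δt=0.5):
t=0.500: state=(1.575, -0.440)
t=1.000: state=(1.306, -0.645)
t=1.500: state=(0.900, -1.038)
t=2.000: state=(0.138, -2.248)
t=2.500: state=(-1.416, -3.033)
t=3.000: state=(-2.017, 0.006)
t=3.500: state=(-1.892, 0.363)
t=4.000: state=(-1.687, 0.455)
t=4.500: state=(-1.431, 0.582)
t=5.000: state=(-1.083, 0.850)
t=5.500: state=(-0.504, 1.615)
t=6.000: state=(0.767, 3.511)
t=6.500: state=(1.967, 0.643)
t=7.000: state=(1.958, -0.307)
t=7.500: state=(1.772, -0.420)
t=8.000: state=(1.538, -0.523)
t=8.500: state=(1.234, -0.718)
t=9.000: state=(0.774, -1.209)
t=9.500: state=(-0.151, -2.767)
t=10.000: state=(-1.717, -2.074)
t=10.140: state=(-1.925, -0.957)
compare at T: x=-1.925, y=-0.957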